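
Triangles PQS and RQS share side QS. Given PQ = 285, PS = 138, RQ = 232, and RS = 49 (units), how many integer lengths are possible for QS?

From triangle PQS: 147 < QS < 423.
From triangle RQS: 183 < QS < 281.
Intersection: 183 < QS < 281, so integers 184 through 280: 97 values.

97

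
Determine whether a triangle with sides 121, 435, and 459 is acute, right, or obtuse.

obtuse

Compare the square of the longest side to the sum of squares of the other two: 121² + 435² = 203866 < 210681 = 459².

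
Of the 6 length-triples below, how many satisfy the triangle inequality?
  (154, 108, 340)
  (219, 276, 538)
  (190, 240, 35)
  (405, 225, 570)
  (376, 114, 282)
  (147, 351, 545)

(108,154,340): 108+154 ≤ 340 → not valid
(219,276,538): 219+276 ≤ 538 → not valid
(35,190,240): 35+190 ≤ 240 → not valid
(225,405,570): 225+405 > 570 → valid
(114,282,376): 114+282 > 376 → valid
(147,351,545): 147+351 ≤ 545 → not valid
2 of the 6 triples form a triangle.

2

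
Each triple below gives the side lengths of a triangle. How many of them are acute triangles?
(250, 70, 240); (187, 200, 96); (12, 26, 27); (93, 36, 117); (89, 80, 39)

2

(250,70,240): 70²+240² = 62500 = 250² → right
(187,200,96): 96²+187² = 44185 > 40000 = 200² → acute
(12,26,27): 12²+26² = 820 > 729 = 27² → acute
(93,36,117): 36²+93² = 9945 < 13689 = 117² → obtuse
(89,80,39): 39²+80² = 7921 = 89² → right
2 of the 5 are acute.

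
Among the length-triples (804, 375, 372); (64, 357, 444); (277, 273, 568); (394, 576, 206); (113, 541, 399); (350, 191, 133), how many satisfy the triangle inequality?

1

(372,375,804): 372+375 ≤ 804 → not valid
(64,357,444): 64+357 ≤ 444 → not valid
(273,277,568): 273+277 ≤ 568 → not valid
(206,394,576): 206+394 > 576 → valid
(113,399,541): 113+399 ≤ 541 → not valid
(133,191,350): 133+191 ≤ 350 → not valid
1 of the 6 triples forms a triangle.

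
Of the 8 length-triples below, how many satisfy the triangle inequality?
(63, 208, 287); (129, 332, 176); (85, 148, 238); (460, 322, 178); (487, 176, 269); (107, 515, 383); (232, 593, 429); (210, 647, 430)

2

(63,208,287): 63+208 ≤ 287 → not valid
(129,176,332): 129+176 ≤ 332 → not valid
(85,148,238): 85+148 ≤ 238 → not valid
(178,322,460): 178+322 > 460 → valid
(176,269,487): 176+269 ≤ 487 → not valid
(107,383,515): 107+383 ≤ 515 → not valid
(232,429,593): 232+429 > 593 → valid
(210,430,647): 210+430 ≤ 647 → not valid
2 of the 8 triples form a triangle.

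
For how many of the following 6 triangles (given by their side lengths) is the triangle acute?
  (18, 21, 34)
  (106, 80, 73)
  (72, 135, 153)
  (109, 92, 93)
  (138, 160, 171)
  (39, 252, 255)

3

(18,21,34): 18²+21² = 765 < 1156 = 34² → obtuse
(106,80,73): 73²+80² = 11729 > 11236 = 106² → acute
(72,135,153): 72²+135² = 23409 = 153² → right
(109,92,93): 92²+93² = 17113 > 11881 = 109² → acute
(138,160,171): 138²+160² = 44644 > 29241 = 171² → acute
(39,252,255): 39²+252² = 65025 = 255² → right
3 of the 6 are acute.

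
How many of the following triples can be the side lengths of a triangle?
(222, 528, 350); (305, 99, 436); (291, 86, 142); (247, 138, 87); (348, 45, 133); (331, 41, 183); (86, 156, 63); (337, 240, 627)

1

(222,350,528): 222+350 > 528 → valid
(99,305,436): 99+305 ≤ 436 → not valid
(86,142,291): 86+142 ≤ 291 → not valid
(87,138,247): 87+138 ≤ 247 → not valid
(45,133,348): 45+133 ≤ 348 → not valid
(41,183,331): 41+183 ≤ 331 → not valid
(63,86,156): 63+86 ≤ 156 → not valid
(240,337,627): 240+337 ≤ 627 → not valid
1 of the 8 triples forms a triangle.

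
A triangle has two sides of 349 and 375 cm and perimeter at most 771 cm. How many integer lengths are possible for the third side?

Triangle inequality: 26 < x < 724. Perimeter ≤ 771 gives x ≤ 771 − 349 − 375 = 47.
So 26 < x ≤ 47; integers 27 through 47: 21 values.

21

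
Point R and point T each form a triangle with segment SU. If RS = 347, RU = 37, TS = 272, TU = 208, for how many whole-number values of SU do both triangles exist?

73

From triangle RSU: 310 < SU < 384.
From triangle TSU: 64 < SU < 480.
Intersection: 310 < SU < 384, so integers 311 through 383: 73 values.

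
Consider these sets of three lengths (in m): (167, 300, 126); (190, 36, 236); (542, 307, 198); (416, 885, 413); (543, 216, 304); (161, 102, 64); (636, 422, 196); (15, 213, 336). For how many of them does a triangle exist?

(126,167,300): 126+167 ≤ 300 → not valid
(36,190,236): 36+190 ≤ 236 → not valid
(198,307,542): 198+307 ≤ 542 → not valid
(413,416,885): 413+416 ≤ 885 → not valid
(216,304,543): 216+304 ≤ 543 → not valid
(64,102,161): 64+102 > 161 → valid
(196,422,636): 196+422 ≤ 636 → not valid
(15,213,336): 15+213 ≤ 336 → not valid
1 of the 8 triples forms a triangle.

1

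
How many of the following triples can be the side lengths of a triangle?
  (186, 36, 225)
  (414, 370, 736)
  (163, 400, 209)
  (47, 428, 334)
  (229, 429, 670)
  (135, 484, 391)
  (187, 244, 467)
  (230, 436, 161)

2

(36,186,225): 36+186 ≤ 225 → not valid
(370,414,736): 370+414 > 736 → valid
(163,209,400): 163+209 ≤ 400 → not valid
(47,334,428): 47+334 ≤ 428 → not valid
(229,429,670): 229+429 ≤ 670 → not valid
(135,391,484): 135+391 > 484 → valid
(187,244,467): 187+244 ≤ 467 → not valid
(161,230,436): 161+230 ≤ 436 → not valid
2 of the 8 triples form a triangle.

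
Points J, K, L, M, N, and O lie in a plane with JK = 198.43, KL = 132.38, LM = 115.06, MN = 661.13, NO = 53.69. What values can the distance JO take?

161.57 ≤ JO ≤ 1160.69

The maximum is all hops collinear in one direction: 198.43 + 132.38 + 115.06 + 661.13 + 53.69 = 1160.69.
The longest hop is 661.13; the others sum to 499.56. Folding the others back against it leaves at least 661.13 − 499.56 = 161.57.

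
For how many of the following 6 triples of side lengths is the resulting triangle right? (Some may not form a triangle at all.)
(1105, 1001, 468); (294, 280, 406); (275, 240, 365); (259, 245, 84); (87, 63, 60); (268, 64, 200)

5

(1105,1001,468): 468²+1001² = 1221025 = 1105² → right
(294,280,406): 280²+294² = 164836 = 406² → right
(275,240,365): 240²+275² = 133225 = 365² → right
(259,245,84): 84²+245² = 67081 = 259² → right
(87,63,60): 60²+63² = 7569 = 87² → right
(268,64,200): 64+200 ≤ 268, not a triangle
5 of the 6 are right.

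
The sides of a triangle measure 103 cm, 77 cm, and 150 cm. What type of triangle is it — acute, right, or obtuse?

obtuse

Compare the square of the longest side to the sum of squares of the other two: 77² + 103² = 16538 < 22500 = 150².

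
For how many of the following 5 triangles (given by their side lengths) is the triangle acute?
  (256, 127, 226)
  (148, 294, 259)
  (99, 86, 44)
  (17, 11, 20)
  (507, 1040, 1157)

3

(256,127,226): 127²+226² = 67205 > 65536 = 256² → acute
(148,294,259): 148²+259² = 88985 > 86436 = 294² → acute
(99,86,44): 44²+86² = 9332 < 9801 = 99² → obtuse
(17,11,20): 11²+17² = 410 > 400 = 20² → acute
(507,1040,1157): 507²+1040² = 1338649 = 1157² → right
3 of the 5 are acute.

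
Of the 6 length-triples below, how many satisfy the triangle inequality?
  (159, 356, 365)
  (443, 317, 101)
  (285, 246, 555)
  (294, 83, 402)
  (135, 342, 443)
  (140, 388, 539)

(159,356,365): 159+356 > 365 → valid
(101,317,443): 101+317 ≤ 443 → not valid
(246,285,555): 246+285 ≤ 555 → not valid
(83,294,402): 83+294 ≤ 402 → not valid
(135,342,443): 135+342 > 443 → valid
(140,388,539): 140+388 ≤ 539 → not valid
2 of the 6 triples form a triangle.

2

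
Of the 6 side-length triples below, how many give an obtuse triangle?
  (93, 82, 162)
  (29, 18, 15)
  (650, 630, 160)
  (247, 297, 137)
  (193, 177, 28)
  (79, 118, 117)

4

(93,82,162): 82²+93² = 15373 < 26244 = 162² → obtuse
(29,18,15): 15²+18² = 549 < 841 = 29² → obtuse
(650,630,160): 160²+630² = 422500 = 650² → right
(247,297,137): 137²+247² = 79778 < 88209 = 297² → obtuse
(193,177,28): 28²+177² = 32113 < 37249 = 193² → obtuse
(79,118,117): 79²+117² = 19930 > 13924 = 118² → acute
4 of the 6 are obtuse.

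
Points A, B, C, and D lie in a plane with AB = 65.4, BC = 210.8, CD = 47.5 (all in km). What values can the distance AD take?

The maximum is all hops collinear in one direction: 65.4 + 210.8 + 47.5 = 323.7.
The longest hop is 210.8; the others sum to 112.9. Folding the others back against it leaves at least 210.8 − 112.9 = 97.9.

97.9 ≤ AD ≤ 323.7 km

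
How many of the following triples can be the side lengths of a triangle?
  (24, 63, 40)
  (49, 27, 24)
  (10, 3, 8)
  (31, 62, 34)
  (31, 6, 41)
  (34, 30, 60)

5

(24,40,63): 24+40 > 63 → valid
(24,27,49): 24+27 > 49 → valid
(3,8,10): 3+8 > 10 → valid
(31,34,62): 31+34 > 62 → valid
(6,31,41): 6+31 ≤ 41 → not valid
(30,34,60): 30+34 > 60 → valid
5 of the 6 triples form a triangle.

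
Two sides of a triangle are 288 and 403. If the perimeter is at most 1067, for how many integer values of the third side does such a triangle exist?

Triangle inequality: 115 < x < 691. Perimeter ≤ 1067 gives x ≤ 1067 − 288 − 403 = 376.
So 115 < x ≤ 376; integers 116 through 376: 261 values.

261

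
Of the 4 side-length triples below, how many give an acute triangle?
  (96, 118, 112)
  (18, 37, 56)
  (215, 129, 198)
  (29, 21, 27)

3

(96,118,112): 96²+112² = 21760 > 13924 = 118² → acute
(18,37,56): 18+37 ≤ 56, not a triangle
(215,129,198): 129²+198² = 55845 > 46225 = 215² → acute
(29,21,27): 21²+27² = 1170 > 841 = 29² → acute
3 of the 4 are acute.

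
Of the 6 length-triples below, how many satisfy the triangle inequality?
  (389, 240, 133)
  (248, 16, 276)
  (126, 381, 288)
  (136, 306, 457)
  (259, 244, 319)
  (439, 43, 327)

(133,240,389): 133+240 ≤ 389 → not valid
(16,248,276): 16+248 ≤ 276 → not valid
(126,288,381): 126+288 > 381 → valid
(136,306,457): 136+306 ≤ 457 → not valid
(244,259,319): 244+259 > 319 → valid
(43,327,439): 43+327 ≤ 439 → not valid
2 of the 6 triples form a triangle.

2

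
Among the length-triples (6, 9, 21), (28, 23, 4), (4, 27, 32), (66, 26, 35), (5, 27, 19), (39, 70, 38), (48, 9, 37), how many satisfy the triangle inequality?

(6,9,21): 6+9 ≤ 21 → not valid
(4,23,28): 4+23 ≤ 28 → not valid
(4,27,32): 4+27 ≤ 32 → not valid
(26,35,66): 26+35 ≤ 66 → not valid
(5,19,27): 5+19 ≤ 27 → not valid
(38,39,70): 38+39 > 70 → valid
(9,37,48): 9+37 ≤ 48 → not valid
1 of the 7 triples forms a triangle.

1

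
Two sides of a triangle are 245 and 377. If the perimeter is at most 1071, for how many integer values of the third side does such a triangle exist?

317

Triangle inequality: 132 < x < 622. Perimeter ≤ 1071 gives x ≤ 1071 − 245 − 377 = 449.
So 132 < x ≤ 449; integers 133 through 449: 317 values.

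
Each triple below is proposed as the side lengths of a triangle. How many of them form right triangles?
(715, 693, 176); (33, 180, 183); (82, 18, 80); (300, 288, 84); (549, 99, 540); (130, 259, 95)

(715,693,176): 176²+693² = 511225 = 715² → right
(33,180,183): 33²+180² = 33489 = 183² → right
(82,18,80): 18²+80² = 6724 = 82² → right
(300,288,84): 84²+288² = 90000 = 300² → right
(549,99,540): 99²+540² = 301401 = 549² → right
(130,259,95): 95+130 ≤ 259, not a triangle
5 of the 6 are right.

5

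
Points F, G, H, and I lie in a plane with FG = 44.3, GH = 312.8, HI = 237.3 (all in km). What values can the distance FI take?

31.2 ≤ FI ≤ 594.4 km

The maximum is all hops collinear in one direction: 44.3 + 312.8 + 237.3 = 594.4.
The longest hop is 312.8; the others sum to 281.6. Folding the others back against it leaves at least 312.8 − 281.6 = 31.2.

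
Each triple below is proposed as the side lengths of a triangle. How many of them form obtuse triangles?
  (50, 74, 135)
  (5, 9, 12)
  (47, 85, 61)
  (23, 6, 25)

3

(50,74,135): 50+74 ≤ 135, not a triangle
(5,9,12): 5²+9² = 106 < 144 = 12² → obtuse
(47,85,61): 47²+61² = 5930 < 7225 = 85² → obtuse
(23,6,25): 6²+23² = 565 < 625 = 25² → obtuse
3 of the 4 are obtuse.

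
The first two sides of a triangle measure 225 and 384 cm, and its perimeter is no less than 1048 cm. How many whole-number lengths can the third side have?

Triangle inequality: 159 < x < 609. Perimeter ≥ 1048 gives x ≥ 1048 − 225 − 384 = 439.
So 439 ≤ x < 609; integers 439 through 608: 170 values.

170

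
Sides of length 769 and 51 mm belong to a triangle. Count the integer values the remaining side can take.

101

The third side lies in the open interval (718, 820).
Integers from 719 to 819 inclusive: 819 − 719 + 1 = 101.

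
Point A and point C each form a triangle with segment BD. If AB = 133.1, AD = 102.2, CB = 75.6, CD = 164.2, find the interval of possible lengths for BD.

From triangle ABD: |133.1 − 102.2| < BD < 133.1 + 102.2, i.e. 30.9 < BD < 235.3.
From triangle CBD: 88.6 < BD < 239.8.
Both must hold, so BD lies in the intersection.

88.6 < BD < 235.3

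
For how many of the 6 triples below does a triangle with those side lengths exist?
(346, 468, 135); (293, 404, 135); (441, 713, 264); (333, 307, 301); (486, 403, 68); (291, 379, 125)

(135,346,468): 135+346 > 468 → valid
(135,293,404): 135+293 > 404 → valid
(264,441,713): 264+441 ≤ 713 → not valid
(301,307,333): 301+307 > 333 → valid
(68,403,486): 68+403 ≤ 486 → not valid
(125,291,379): 125+291 > 379 → valid
4 of the 6 triples form a triangle.

4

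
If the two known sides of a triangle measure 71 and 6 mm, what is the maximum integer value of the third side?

The third side must be strictly less than 71 + 6 = 77.
The largest integer below 77 is 76.

76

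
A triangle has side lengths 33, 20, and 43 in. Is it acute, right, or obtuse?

obtuse

Compare the square of the longest side to the sum of squares of the other two: 20² + 33² = 1489 < 1849 = 43².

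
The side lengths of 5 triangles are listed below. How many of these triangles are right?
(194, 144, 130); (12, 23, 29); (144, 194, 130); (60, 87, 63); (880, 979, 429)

4

(194,144,130): 130²+144² = 37636 = 194² → right
(12,23,29): 12²+23² = 673 < 841 = 29² → obtuse
(144,194,130): 130²+144² = 37636 = 194² → right
(60,87,63): 60²+63² = 7569 = 87² → right
(880,979,429): 429²+880² = 958441 = 979² → right
4 of the 5 are right.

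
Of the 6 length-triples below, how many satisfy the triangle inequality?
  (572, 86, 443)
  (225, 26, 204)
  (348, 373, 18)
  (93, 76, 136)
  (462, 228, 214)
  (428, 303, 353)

(86,443,572): 86+443 ≤ 572 → not valid
(26,204,225): 26+204 > 225 → valid
(18,348,373): 18+348 ≤ 373 → not valid
(76,93,136): 76+93 > 136 → valid
(214,228,462): 214+228 ≤ 462 → not valid
(303,353,428): 303+353 > 428 → valid
3 of the 6 triples form a triangle.

3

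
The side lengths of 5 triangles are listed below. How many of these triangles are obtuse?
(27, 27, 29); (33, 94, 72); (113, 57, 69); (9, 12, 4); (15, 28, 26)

(27,27,29): 27²+27² = 1458 > 841 = 29² → acute
(33,94,72): 33²+72² = 6273 < 8836 = 94² → obtuse
(113,57,69): 57²+69² = 8010 < 12769 = 113² → obtuse
(9,12,4): 4²+9² = 97 < 144 = 12² → obtuse
(15,28,26): 15²+26² = 901 > 784 = 28² → acute
3 of the 5 are obtuse.

3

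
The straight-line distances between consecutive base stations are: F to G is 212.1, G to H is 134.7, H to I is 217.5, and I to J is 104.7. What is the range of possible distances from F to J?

The maximum is all hops collinear in one direction: 212.1 + 134.7 + 217.5 + 104.7 = 669.0.
The longest hop is 217.5; the others sum to 451.5. Since 217.5 ≤ 451.5, the path can fold back on itself completely, so the minimum distance is 0.

0 ≤ FJ ≤ 669.0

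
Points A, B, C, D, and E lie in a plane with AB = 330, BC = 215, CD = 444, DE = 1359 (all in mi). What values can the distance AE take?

The maximum is all hops collinear in one direction: 330 + 215 + 444 + 1359 = 2348.
The longest hop is 1359; the others sum to 989. Folding the others back against it leaves at least 1359 − 989 = 370.

370 ≤ AE ≤ 2348 mi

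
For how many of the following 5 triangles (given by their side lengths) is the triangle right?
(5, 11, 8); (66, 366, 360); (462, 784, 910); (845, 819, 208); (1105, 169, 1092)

(5,11,8): 5²+8² = 89 < 121 = 11² → obtuse
(66,366,360): 66²+360² = 133956 = 366² → right
(462,784,910): 462²+784² = 828100 = 910² → right
(845,819,208): 208²+819² = 714025 = 845² → right
(1105,169,1092): 169²+1092² = 1221025 = 1105² → right
4 of the 5 are right.

4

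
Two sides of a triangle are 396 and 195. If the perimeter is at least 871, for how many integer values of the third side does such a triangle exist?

Triangle inequality: 201 < x < 591. Perimeter ≥ 871 gives x ≥ 871 − 396 − 195 = 280.
So 280 ≤ x < 591; integers 280 through 590: 311 values.

311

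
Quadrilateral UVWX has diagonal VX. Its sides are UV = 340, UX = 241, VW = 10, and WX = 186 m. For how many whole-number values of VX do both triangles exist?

From triangle UVX: 99 < VX < 581.
From triangle WVX: 176 < VX < 196.
Intersection: 176 < VX < 196, so integers 177 through 195: 19 values.

19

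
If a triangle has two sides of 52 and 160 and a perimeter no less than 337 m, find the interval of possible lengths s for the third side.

125 ≤ s < 212

Triangle inequality alone gives 108 < s < 212.
The perimeter condition gives s ≥ 337 − 52 − 160 = 125.
Intersecting the two: 125 ≤ s < 212.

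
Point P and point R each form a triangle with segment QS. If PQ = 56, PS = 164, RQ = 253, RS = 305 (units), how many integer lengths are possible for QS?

111

From triangle PQS: 108 < QS < 220.
From triangle RQS: 52 < QS < 558.
Intersection: 108 < QS < 220, so integers 109 through 219: 111 values.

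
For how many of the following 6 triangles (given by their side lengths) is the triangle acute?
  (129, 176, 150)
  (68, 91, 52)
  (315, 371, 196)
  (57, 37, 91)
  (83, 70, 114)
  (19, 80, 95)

(129,176,150): 129²+150² = 39141 > 30976 = 176² → acute
(68,91,52): 52²+68² = 7328 < 8281 = 91² → obtuse
(315,371,196): 196²+315² = 137641 = 371² → right
(57,37,91): 37²+57² = 4618 < 8281 = 91² → obtuse
(83,70,114): 70²+83² = 11789 < 12996 = 114² → obtuse
(19,80,95): 19²+80² = 6761 < 9025 = 95² → obtuse
1 of the 6 is acute.

1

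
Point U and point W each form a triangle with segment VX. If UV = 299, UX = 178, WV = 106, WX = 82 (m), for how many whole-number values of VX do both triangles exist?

From triangle UVX: 121 < VX < 477.
From triangle WVX: 24 < VX < 188.
Intersection: 121 < VX < 188, so integers 122 through 187: 66 values.

66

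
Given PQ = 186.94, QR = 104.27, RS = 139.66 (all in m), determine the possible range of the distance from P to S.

The maximum is all hops collinear in one direction: 186.94 + 104.27 + 139.66 = 430.87.
The longest hop is 186.94; the others sum to 243.93. Since 186.94 ≤ 243.93, the path can fold back on itself completely, so the minimum distance is 0.

0 ≤ PS ≤ 430.87 m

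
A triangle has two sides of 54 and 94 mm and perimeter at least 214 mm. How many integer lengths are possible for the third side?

Triangle inequality: 40 < x < 148. Perimeter ≥ 214 gives x ≥ 214 − 54 − 94 = 66.
So 66 ≤ x < 148; integers 66 through 147: 82 values.

82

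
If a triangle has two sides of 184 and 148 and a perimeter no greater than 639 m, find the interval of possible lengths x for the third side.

36 < x ≤ 307

Triangle inequality alone gives 36 < x < 332.
The perimeter condition gives x ≤ 639 − 184 − 148 = 307.
Intersecting the two: 36 < x ≤ 307.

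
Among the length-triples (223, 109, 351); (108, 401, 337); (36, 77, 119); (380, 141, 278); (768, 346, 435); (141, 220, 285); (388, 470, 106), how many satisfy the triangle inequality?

(109,223,351): 109+223 ≤ 351 → not valid
(108,337,401): 108+337 > 401 → valid
(36,77,119): 36+77 ≤ 119 → not valid
(141,278,380): 141+278 > 380 → valid
(346,435,768): 346+435 > 768 → valid
(141,220,285): 141+220 > 285 → valid
(106,388,470): 106+388 > 470 → valid
5 of the 7 triples form a triangle.

5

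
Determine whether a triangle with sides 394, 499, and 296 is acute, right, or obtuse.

Compare the square of the longest side to the sum of squares of the other two: 296² + 394² = 242852 < 249001 = 499².

obtuse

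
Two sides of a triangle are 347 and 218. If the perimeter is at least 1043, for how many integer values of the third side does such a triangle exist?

Triangle inequality: 129 < x < 565. Perimeter ≥ 1043 gives x ≥ 1043 − 347 − 218 = 478.
So 478 ≤ x < 565; integers 478 through 564: 87 values.

87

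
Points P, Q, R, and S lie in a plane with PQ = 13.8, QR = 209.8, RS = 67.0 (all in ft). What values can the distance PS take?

129.0 ≤ PS ≤ 290.6 ft

The maximum is all hops collinear in one direction: 13.8 + 209.8 + 67.0 = 290.6.
The longest hop is 209.8; the others sum to 80.8. Folding the others back against it leaves at least 209.8 − 80.8 = 129.0.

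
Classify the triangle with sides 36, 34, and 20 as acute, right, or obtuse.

acute

Compare the square of the longest side to the sum of squares of the other two: 20² + 34² = 1556 > 1296 = 36².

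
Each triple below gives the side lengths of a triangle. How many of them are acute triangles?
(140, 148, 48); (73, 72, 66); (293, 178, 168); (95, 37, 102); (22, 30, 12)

1

(140,148,48): 48²+140² = 21904 = 148² → right
(73,72,66): 66²+72² = 9540 > 5329 = 73² → acute
(293,178,168): 168²+178² = 59908 < 85849 = 293² → obtuse
(95,37,102): 37²+95² = 10394 < 10404 = 102² → obtuse
(22,30,12): 12²+22² = 628 < 900 = 30² → obtuse
1 of the 5 is acute.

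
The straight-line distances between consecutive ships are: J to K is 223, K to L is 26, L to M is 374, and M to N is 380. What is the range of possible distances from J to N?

0 ≤ JN ≤ 1003

The maximum is all hops collinear in one direction: 223 + 26 + 374 + 380 = 1003.
The longest hop is 380; the others sum to 623. Since 380 ≤ 623, the path can fold back on itself completely, so the minimum distance is 0.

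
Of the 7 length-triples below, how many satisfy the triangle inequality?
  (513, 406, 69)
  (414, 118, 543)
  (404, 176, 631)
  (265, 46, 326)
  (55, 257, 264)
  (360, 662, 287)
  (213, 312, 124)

(69,406,513): 69+406 ≤ 513 → not valid
(118,414,543): 118+414 ≤ 543 → not valid
(176,404,631): 176+404 ≤ 631 → not valid
(46,265,326): 46+265 ≤ 326 → not valid
(55,257,264): 55+257 > 264 → valid
(287,360,662): 287+360 ≤ 662 → not valid
(124,213,312): 124+213 > 312 → valid
2 of the 7 triples form a triangle.

2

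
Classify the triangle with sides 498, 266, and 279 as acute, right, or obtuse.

Compare the square of the longest side to the sum of squares of the other two: 266² + 279² = 148597 < 248004 = 498².

obtuse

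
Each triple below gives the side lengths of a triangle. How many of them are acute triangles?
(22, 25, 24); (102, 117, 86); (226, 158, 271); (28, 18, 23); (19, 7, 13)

(22,25,24): 22²+24² = 1060 > 625 = 25² → acute
(102,117,86): 86²+102² = 17800 > 13689 = 117² → acute
(226,158,271): 158²+226² = 76040 > 73441 = 271² → acute
(28,18,23): 18²+23² = 853 > 784 = 28² → acute
(19,7,13): 7²+13² = 218 < 361 = 19² → obtuse
4 of the 5 are acute.

4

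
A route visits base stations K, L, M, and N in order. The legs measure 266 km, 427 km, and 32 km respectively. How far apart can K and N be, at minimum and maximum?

The maximum is all hops collinear in one direction: 266 + 427 + 32 = 725.
The longest hop is 427; the others sum to 298. Folding the others back against it leaves at least 427 − 298 = 129.

129 ≤ KN ≤ 725 km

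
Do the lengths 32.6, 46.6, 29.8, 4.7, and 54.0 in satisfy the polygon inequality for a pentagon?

A pentagon exists iff every side is shorter than the sum of the others — equivalently, the longest side is less than the sum of the rest.
Longest side 54.0 < 113.7 (sum of the remaining 4), so yes.

Yes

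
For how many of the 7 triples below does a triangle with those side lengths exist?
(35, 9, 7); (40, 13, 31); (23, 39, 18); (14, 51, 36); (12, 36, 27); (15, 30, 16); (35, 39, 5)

(7,9,35): 7+9 ≤ 35 → not valid
(13,31,40): 13+31 > 40 → valid
(18,23,39): 18+23 > 39 → valid
(14,36,51): 14+36 ≤ 51 → not valid
(12,27,36): 12+27 > 36 → valid
(15,16,30): 15+16 > 30 → valid
(5,35,39): 5+35 > 39 → valid
5 of the 7 triples form a triangle.

5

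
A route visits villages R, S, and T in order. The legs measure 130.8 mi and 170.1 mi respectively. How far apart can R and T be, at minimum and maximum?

39.3 ≤ RT ≤ 300.9 mi

By the triangle inequality, |130.8 − 170.1| ≤ RT ≤ 130.8 + 170.1.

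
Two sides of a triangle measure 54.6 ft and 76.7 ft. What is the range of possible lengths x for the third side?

By the triangle inequality, x must be less than 54.6 + 76.7 = 131.3 and greater than |54.6 − 76.7| = 22.1.

22.1 < x < 131.3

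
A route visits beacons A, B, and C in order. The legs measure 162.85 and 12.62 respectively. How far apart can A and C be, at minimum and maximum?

150.23 ≤ AC ≤ 175.47

By the triangle inequality, |162.85 − 12.62| ≤ AC ≤ 162.85 + 12.62.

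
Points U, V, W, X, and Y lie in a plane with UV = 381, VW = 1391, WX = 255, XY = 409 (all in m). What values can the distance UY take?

346 ≤ UY ≤ 2436 m

The maximum is all hops collinear in one direction: 381 + 1391 + 255 + 409 = 2436.
The longest hop is 1391; the others sum to 1045. Folding the others back against it leaves at least 1391 − 1045 = 346.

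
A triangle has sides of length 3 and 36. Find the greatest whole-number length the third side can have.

The third side must be strictly less than 3 + 36 = 39.
The largest integer below 39 is 38.

38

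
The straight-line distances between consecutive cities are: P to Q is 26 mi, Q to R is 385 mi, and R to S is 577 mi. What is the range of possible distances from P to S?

The maximum is all hops collinear in one direction: 26 + 385 + 577 = 988.
The longest hop is 577; the others sum to 411. Folding the others back against it leaves at least 577 − 411 = 166.

166 ≤ PS ≤ 988 mi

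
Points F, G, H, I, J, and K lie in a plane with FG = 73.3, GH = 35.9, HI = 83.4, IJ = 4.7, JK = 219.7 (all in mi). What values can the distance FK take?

22.4 ≤ FK ≤ 417.0 mi

The maximum is all hops collinear in one direction: 73.3 + 35.9 + 83.4 + 4.7 + 219.7 = 417.0.
The longest hop is 219.7; the others sum to 197.3. Folding the others back against it leaves at least 219.7 − 197.3 = 22.4.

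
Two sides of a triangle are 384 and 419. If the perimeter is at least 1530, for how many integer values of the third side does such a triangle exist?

Triangle inequality: 35 < x < 803. Perimeter ≥ 1530 gives x ≥ 1530 − 384 − 419 = 727.
So 727 ≤ x < 803; integers 727 through 802: 76 values.

76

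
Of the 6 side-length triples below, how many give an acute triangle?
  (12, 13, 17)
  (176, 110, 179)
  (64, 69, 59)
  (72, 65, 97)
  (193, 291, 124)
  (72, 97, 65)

(12,13,17): 12²+13² = 313 > 289 = 17² → acute
(176,110,179): 110²+176² = 43076 > 32041 = 179² → acute
(64,69,59): 59²+64² = 7577 > 4761 = 69² → acute
(72,65,97): 65²+72² = 9409 = 97² → right
(193,291,124): 124²+193² = 52625 < 84681 = 291² → obtuse
(72,97,65): 65²+72² = 9409 = 97² → right
3 of the 6 are acute.

3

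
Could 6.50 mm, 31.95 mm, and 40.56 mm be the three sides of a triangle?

The longest side is 40.56, but the other two sum to only 38.45.
38.45 < 40.56, so the triangle inequality fails.

No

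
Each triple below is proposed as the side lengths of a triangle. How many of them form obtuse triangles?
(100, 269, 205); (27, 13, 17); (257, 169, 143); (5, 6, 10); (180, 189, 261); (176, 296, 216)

5

(100,269,205): 100²+205² = 52025 < 72361 = 269² → obtuse
(27,13,17): 13²+17² = 458 < 729 = 27² → obtuse
(257,169,143): 143²+169² = 49010 < 66049 = 257² → obtuse
(5,6,10): 5²+6² = 61 < 100 = 10² → obtuse
(180,189,261): 180²+189² = 68121 = 261² → right
(176,296,216): 176²+216² = 77632 < 87616 = 296² → obtuse
5 of the 6 are obtuse.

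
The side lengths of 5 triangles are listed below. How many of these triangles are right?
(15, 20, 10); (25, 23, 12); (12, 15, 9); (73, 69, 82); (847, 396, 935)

2

(15,20,10): 10²+15² = 325 < 400 = 20² → obtuse
(25,23,12): 12²+23² = 673 > 625 = 25² → acute
(12,15,9): 9²+12² = 225 = 15² → right
(73,69,82): 69²+73² = 10090 > 6724 = 82² → acute
(847,396,935): 396²+847² = 874225 = 935² → right
2 of the 5 are right.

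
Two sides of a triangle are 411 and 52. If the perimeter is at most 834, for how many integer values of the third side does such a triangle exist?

Triangle inequality: 359 < x < 463. Perimeter ≤ 834 gives x ≤ 834 − 411 − 52 = 371.
So 359 < x ≤ 371; integers 360 through 371: 12 values.

12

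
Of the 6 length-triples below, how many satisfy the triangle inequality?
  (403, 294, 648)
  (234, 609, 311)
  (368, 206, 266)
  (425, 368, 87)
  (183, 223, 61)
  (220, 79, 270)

(294,403,648): 294+403 > 648 → valid
(234,311,609): 234+311 ≤ 609 → not valid
(206,266,368): 206+266 > 368 → valid
(87,368,425): 87+368 > 425 → valid
(61,183,223): 61+183 > 223 → valid
(79,220,270): 79+220 > 270 → valid
5 of the 6 triples form a triangle.

5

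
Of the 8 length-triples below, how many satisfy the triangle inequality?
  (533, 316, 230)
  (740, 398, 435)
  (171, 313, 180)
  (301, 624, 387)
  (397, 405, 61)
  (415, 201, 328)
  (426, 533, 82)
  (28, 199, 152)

(230,316,533): 230+316 > 533 → valid
(398,435,740): 398+435 > 740 → valid
(171,180,313): 171+180 > 313 → valid
(301,387,624): 301+387 > 624 → valid
(61,397,405): 61+397 > 405 → valid
(201,328,415): 201+328 > 415 → valid
(82,426,533): 82+426 ≤ 533 → not valid
(28,152,199): 28+152 ≤ 199 → not valid
6 of the 8 triples form a triangle.

6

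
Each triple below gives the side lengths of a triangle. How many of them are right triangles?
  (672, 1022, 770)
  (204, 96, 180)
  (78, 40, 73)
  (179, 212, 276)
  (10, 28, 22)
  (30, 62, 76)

2

(672,1022,770): 672²+770² = 1044484 = 1022² → right
(204,96,180): 96²+180² = 41616 = 204² → right
(78,40,73): 40²+73² = 6929 > 6084 = 78² → acute
(179,212,276): 179²+212² = 76985 > 76176 = 276² → acute
(10,28,22): 10²+22² = 584 < 784 = 28² → obtuse
(30,62,76): 30²+62² = 4744 < 5776 = 76² → obtuse
2 of the 6 are right.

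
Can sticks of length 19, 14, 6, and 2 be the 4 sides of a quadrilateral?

A quadrilateral exists iff every side is shorter than the sum of the others — equivalently, the longest side is less than the sum of the rest.
Longest side 19 < 22 (sum of the remaining 3), so yes.

Yes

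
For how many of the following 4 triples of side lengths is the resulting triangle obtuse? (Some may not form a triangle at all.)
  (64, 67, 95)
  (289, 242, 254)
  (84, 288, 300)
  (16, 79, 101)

(64,67,95): 64²+67² = 8585 < 9025 = 95² → obtuse
(289,242,254): 242²+254² = 123080 > 83521 = 289² → acute
(84,288,300): 84²+288² = 90000 = 300² → right
(16,79,101): 16+79 ≤ 101, not a triangle
1 of the 4 is obtuse.

1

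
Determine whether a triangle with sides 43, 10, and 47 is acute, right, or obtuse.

Compare the square of the longest side to the sum of squares of the other two: 10² + 43² = 1949 < 2209 = 47².

obtuse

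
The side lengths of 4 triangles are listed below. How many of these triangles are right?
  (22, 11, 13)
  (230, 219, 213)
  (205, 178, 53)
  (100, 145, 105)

(22,11,13): 11²+13² = 290 < 484 = 22² → obtuse
(230,219,213): 213²+219² = 93330 > 52900 = 230² → acute
(205,178,53): 53²+178² = 34493 < 42025 = 205² → obtuse
(100,145,105): 100²+105² = 21025 = 145² → right
1 of the 4 is right.

1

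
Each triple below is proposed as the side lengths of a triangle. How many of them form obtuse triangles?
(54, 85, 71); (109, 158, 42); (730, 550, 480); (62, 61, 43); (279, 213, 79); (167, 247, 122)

(54,85,71): 54²+71² = 7957 > 7225 = 85² → acute
(109,158,42): 42+109 ≤ 158, not a triangle
(730,550,480): 480²+550² = 532900 = 730² → right
(62,61,43): 43²+61² = 5570 > 3844 = 62² → acute
(279,213,79): 79²+213² = 51610 < 77841 = 279² → obtuse
(167,247,122): 122²+167² = 42773 < 61009 = 247² → obtuse
2 of the 6 are obtuse.

2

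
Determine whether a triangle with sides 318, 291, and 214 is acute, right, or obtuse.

acute

Compare the square of the longest side to the sum of squares of the other two: 214² + 291² = 130477 > 101124 = 318².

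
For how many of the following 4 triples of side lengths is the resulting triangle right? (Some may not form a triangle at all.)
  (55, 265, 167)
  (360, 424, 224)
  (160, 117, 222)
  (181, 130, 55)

(55,265,167): 55+167 ≤ 265, not a triangle
(360,424,224): 224²+360² = 179776 = 424² → right
(160,117,222): 117²+160² = 39289 < 49284 = 222² → obtuse
(181,130,55): 55²+130² = 19925 < 32761 = 181² → obtuse
1 of the 4 is right.

1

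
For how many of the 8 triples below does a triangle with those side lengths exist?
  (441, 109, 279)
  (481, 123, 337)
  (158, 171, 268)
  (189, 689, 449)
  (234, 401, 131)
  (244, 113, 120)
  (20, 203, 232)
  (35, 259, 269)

(109,279,441): 109+279 ≤ 441 → not valid
(123,337,481): 123+337 ≤ 481 → not valid
(158,171,268): 158+171 > 268 → valid
(189,449,689): 189+449 ≤ 689 → not valid
(131,234,401): 131+234 ≤ 401 → not valid
(113,120,244): 113+120 ≤ 244 → not valid
(20,203,232): 20+203 ≤ 232 → not valid
(35,259,269): 35+259 > 269 → valid
2 of the 8 triples form a triangle.

2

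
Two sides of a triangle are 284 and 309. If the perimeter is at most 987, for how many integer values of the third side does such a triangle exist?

369

Triangle inequality: 25 < x < 593. Perimeter ≤ 987 gives x ≤ 987 − 284 − 309 = 394.
So 25 < x ≤ 394; integers 26 through 394: 369 values.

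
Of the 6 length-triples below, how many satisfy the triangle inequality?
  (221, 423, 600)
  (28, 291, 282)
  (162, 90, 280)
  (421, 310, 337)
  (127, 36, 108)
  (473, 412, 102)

5

(221,423,600): 221+423 > 600 → valid
(28,282,291): 28+282 > 291 → valid
(90,162,280): 90+162 ≤ 280 → not valid
(310,337,421): 310+337 > 421 → valid
(36,108,127): 36+108 > 127 → valid
(102,412,473): 102+412 > 473 → valid
5 of the 6 triples form a triangle.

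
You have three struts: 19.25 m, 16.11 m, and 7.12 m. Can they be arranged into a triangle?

The longest side is 19.25, and the other two sum to 23.23.
Since 23.23 > 19.25, the triangle inequality holds.

Yes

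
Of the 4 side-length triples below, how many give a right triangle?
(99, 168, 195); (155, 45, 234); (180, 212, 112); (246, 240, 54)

(99,168,195): 99²+168² = 38025 = 195² → right
(155,45,234): 45+155 ≤ 234, not a triangle
(180,212,112): 112²+180² = 44944 = 212² → right
(246,240,54): 54²+240² = 60516 = 246² → right
3 of the 4 are right.

3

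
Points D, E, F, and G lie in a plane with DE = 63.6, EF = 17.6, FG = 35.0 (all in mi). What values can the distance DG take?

11.0 ≤ DG ≤ 116.2 mi

The maximum is all hops collinear in one direction: 63.6 + 17.6 + 35.0 = 116.2.
The longest hop is 63.6; the others sum to 52.6. Folding the others back against it leaves at least 63.6 − 52.6 = 11.0.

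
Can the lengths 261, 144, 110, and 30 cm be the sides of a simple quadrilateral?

A quadrilateral exists iff every side is shorter than the sum of the others — equivalently, the longest side is less than the sum of the rest.
Longest side 261 < 284 (sum of the remaining 3), so yes.

Yes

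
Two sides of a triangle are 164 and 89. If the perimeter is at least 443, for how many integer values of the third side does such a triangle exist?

63

Triangle inequality: 75 < x < 253. Perimeter ≥ 443 gives x ≥ 443 − 164 − 89 = 190.
So 190 ≤ x < 253; integers 190 through 252: 63 values.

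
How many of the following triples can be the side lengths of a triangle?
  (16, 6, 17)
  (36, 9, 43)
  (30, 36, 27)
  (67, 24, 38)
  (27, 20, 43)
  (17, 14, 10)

(6,16,17): 6+16 > 17 → valid
(9,36,43): 9+36 > 43 → valid
(27,30,36): 27+30 > 36 → valid
(24,38,67): 24+38 ≤ 67 → not valid
(20,27,43): 20+27 > 43 → valid
(10,14,17): 10+14 > 17 → valid
5 of the 6 triples form a triangle.

5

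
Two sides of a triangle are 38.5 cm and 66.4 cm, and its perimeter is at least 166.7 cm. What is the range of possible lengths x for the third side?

61.8 ≤ x < 104.9

Triangle inequality alone gives 27.9 < x < 104.9.
The perimeter condition gives x ≥ 166.7 − 38.5 − 66.4 = 61.8.
Intersecting the two: 61.8 ≤ x < 104.9.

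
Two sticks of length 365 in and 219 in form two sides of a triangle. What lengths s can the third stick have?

By the triangle inequality, s must be less than 365 + 219 = 584 and greater than |365 − 219| = 146.

146 < s < 584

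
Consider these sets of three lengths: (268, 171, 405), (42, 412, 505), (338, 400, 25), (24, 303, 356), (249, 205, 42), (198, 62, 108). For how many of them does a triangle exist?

(171,268,405): 171+268 > 405 → valid
(42,412,505): 42+412 ≤ 505 → not valid
(25,338,400): 25+338 ≤ 400 → not valid
(24,303,356): 24+303 ≤ 356 → not valid
(42,205,249): 42+205 ≤ 249 → not valid
(62,108,198): 62+108 ≤ 198 → not valid
1 of the 6 triples forms a triangle.

1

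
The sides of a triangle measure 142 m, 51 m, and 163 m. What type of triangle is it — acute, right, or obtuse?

obtuse

Compare the square of the longest side to the sum of squares of the other two: 51² + 142² = 22765 < 26569 = 163².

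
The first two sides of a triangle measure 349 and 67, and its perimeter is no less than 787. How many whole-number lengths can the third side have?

45

Triangle inequality: 282 < x < 416. Perimeter ≥ 787 gives x ≥ 787 − 349 − 67 = 371.
So 371 ≤ x < 416; integers 371 through 415: 45 values.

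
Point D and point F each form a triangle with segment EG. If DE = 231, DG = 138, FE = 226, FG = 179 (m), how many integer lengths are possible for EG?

From triangle DEG: 93 < EG < 369.
From triangle FEG: 47 < EG < 405.
Intersection: 93 < EG < 369, so integers 94 through 368: 275 values.

275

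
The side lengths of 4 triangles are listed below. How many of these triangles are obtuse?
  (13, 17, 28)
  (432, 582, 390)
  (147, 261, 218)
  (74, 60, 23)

2

(13,17,28): 13²+17² = 458 < 784 = 28² → obtuse
(432,582,390): 390²+432² = 338724 = 582² → right
(147,261,218): 147²+218² = 69133 > 68121 = 261² → acute
(74,60,23): 23²+60² = 4129 < 5476 = 74² → obtuse
2 of the 4 are obtuse.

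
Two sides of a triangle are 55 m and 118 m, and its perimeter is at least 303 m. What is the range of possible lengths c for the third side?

Triangle inequality alone gives 63 < c < 173.
The perimeter condition gives c ≥ 303 − 55 − 118 = 130.
Intersecting the two: 130 ≤ c < 173.

130 ≤ c < 173 m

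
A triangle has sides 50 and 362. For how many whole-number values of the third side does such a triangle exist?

99

The third side lies in the open interval (312, 412).
Integers from 313 to 411 inclusive: 411 − 313 + 1 = 99.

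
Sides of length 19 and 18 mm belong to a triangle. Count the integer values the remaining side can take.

35

The third side lies in the open interval (1, 37).
Integers from 2 to 36 inclusive: 36 − 2 + 1 = 35.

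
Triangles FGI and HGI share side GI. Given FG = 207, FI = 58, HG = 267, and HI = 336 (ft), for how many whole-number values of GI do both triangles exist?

From triangle FGI: 149 < GI < 265.
From triangle HGI: 69 < GI < 603.
Intersection: 149 < GI < 265, so integers 150 through 264: 115 values.

115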